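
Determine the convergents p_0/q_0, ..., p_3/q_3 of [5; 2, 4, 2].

5/1, 11/2, 49/9, 109/20

Using the convergent recurrence p_i = a_i*p_{i-1} + p_{i-2}, q_i = a_i*q_{i-1} + q_{i-2} with p_{-2}=0, p_{-1}=1, q_{-2}=1, q_{-1}=0:
  i=0: a_0=5, p_0 = 5*1 + 0 = 5, q_0 = 5*0 + 1 = 1.
  i=1: a_1=2, p_1 = 2*5 + 1 = 11, q_1 = 2*1 + 0 = 2.
  i=2: a_2=4, p_2 = 4*11 + 5 = 49, q_2 = 4*2 + 1 = 9.
  i=3: a_3=2, p_3 = 2*49 + 11 = 109, q_3 = 2*9 + 2 = 20.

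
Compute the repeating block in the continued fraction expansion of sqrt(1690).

Write x_i = (sqrt(1690) + m_i)/d_i with (m_0, d_0) = (0, 1). a_0 = floor(sqrt(1690)) = 41, since 41^2 = 1681 <= 1690 < 1764 = 42^2.
Iterate m_{i+1} = d_i*a_i - m_i, d_{i+1} = (1690 - m_{i+1}^2)/d_i, a_{i+1} = floor((a_0 + m_{i+1})/d_{i+1}):
  m_1 = 1*41 - 0 = 41, d_1 = (1690 - 41^2)/1 = 9/1 = 9, a_1 = floor((41 + 41)/9) = 9.
  m_2 = 9*9 - 41 = 40, d_2 = (1690 - 40^2)/9 = 90/9 = 10, a_2 = floor((41 + 40)/10) = 8.
  m_3 = 10*8 - 40 = 40, d_3 = (1690 - 40^2)/10 = 90/10 = 9, a_3 = floor((41 + 40)/9) = 9.
  m_4 = 9*9 - 40 = 41, d_4 = (1690 - 41^2)/9 = 9/9 = 1, a_4 = floor((41 + 41)/1) = 82.
  m_5 = 1*82 - 41 = 41, d_5 = (1690 - 41^2)/1 = 9/1 = 9: (m_5, d_5) = (m_1, d_1) = (41, 9), so from here the quotients repeat a_1, ..., a_4; the period length is 4.
Hence the expansion of sqrt(1690) is a_0 = 41 followed by the repeating block 9, 8, 9, 82 (period 4).

[41; (9, 8, 9, 82)]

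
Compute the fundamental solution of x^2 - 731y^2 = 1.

(x, y) = (730, 27)

First expand sqrt(731) as a continued fraction. With x_i = (sqrt(731) + m_i)/d_i and (m_0, d_0) = (0, 1): a_0 = floor(sqrt(731)) = 27, since 27^2 = 729 <= 731 < 784 = 28^2.
Iterate m_{i+1} = d_i*a_i - m_i, d_{i+1} = (731 - m_{i+1}^2)/d_i, a_{i+1} = floor((a_0 + m_{i+1})/d_{i+1}):
  m_1 = 1*27 - 0 = 27, d_1 = (731 - 27^2)/1 = 2/1 = 2, a_1 = floor((27 + 27)/2) = 27.
  m_2 = 2*27 - 27 = 27, d_2 = (731 - 27^2)/2 = 2/2 = 1, a_2 = floor((27 + 27)/1) = 54.
  m_3 = 1*54 - 27 = 27, d_3 = (731 - 27^2)/1 = 2/1 = 2: (m_3, d_3) = (m_1, d_1) = (27, 2), so from here the quotients repeat a_1, a_2; the period length is 2.
So sqrt(731) = [27; (27, 54)] with period length k = 2.
k is even, so the fundamental solution of x^2 - 731y^2 = 1 is (p_{k-1}, q_{k-1}) = (p_1, q_1); compute convergents through index 1.
Convergents (p_i = a_i*p_{i-1} + p_{i-2}, q_i = a_i*q_{i-1} + q_{i-2} with p_{-2}=0, p_{-1}=1, q_{-2}=1, q_{-1}=0):
  i=0: a_0=27, p_0 = 27*1 + 0 = 27, q_0 = 27*0 + 1 = 1.
  i=1: a_1=27, p_1 = 27*27 + 1 = 730, q_1 = 27*1 + 0 = 27.
Check: 730^2 - 731*27^2 = 532900 - 532899 = 1, so (x, y) = (730, 27) solves the equation, and by the theorem it is the least positive solution.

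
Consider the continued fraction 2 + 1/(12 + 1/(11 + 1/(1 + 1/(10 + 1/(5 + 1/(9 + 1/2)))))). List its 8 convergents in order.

2/1, 25/12, 277/133, 302/145, 3297/1583, 16787/8060, 154380/74123, 325547/156306

Using the convergent recurrence p_i = a_i*p_{i-1} + p_{i-2}, q_i = a_i*q_{i-1} + q_{i-2} with p_{-2}=0, p_{-1}=1, q_{-2}=1, q_{-1}=0:
  i=0: a_0=2, p_0 = 2*1 + 0 = 2, q_0 = 2*0 + 1 = 1.
  i=1: a_1=12, p_1 = 12*2 + 1 = 25, q_1 = 12*1 + 0 = 12.
  i=2: a_2=11, p_2 = 11*25 + 2 = 277, q_2 = 11*12 + 1 = 133.
  i=3: a_3=1, p_3 = 1*277 + 25 = 302, q_3 = 1*133 + 12 = 145.
  i=4: a_4=10, p_4 = 10*302 + 277 = 3297, q_4 = 10*145 + 133 = 1583.
  i=5: a_5=5, p_5 = 5*3297 + 302 = 16787, q_5 = 5*1583 + 145 = 8060.
  i=6: a_6=9, p_6 = 9*16787 + 3297 = 154380, q_6 = 9*8060 + 1583 = 74123.
  i=7: a_7=2, p_7 = 2*154380 + 16787 = 325547, q_7 = 2*74123 + 8060 = 156306.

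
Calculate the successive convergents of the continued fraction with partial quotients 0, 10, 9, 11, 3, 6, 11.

Using the convergent recurrence p_i = a_i*p_{i-1} + p_{i-2}, q_i = a_i*q_{i-1} + q_{i-2} with p_{-2}=0, p_{-1}=1, q_{-2}=1, q_{-1}=0:
  i=0: a_0=0, p_0 = 0*1 + 0 = 0, q_0 = 0*0 + 1 = 1.
  i=1: a_1=10, p_1 = 10*0 + 1 = 1, q_1 = 10*1 + 0 = 10.
  i=2: a_2=9, p_2 = 9*1 + 0 = 9, q_2 = 9*10 + 1 = 91.
  i=3: a_3=11, p_3 = 11*9 + 1 = 100, q_3 = 11*91 + 10 = 1011.
  i=4: a_4=3, p_4 = 3*100 + 9 = 309, q_4 = 3*1011 + 91 = 3124.
  i=5: a_5=6, p_5 = 6*309 + 100 = 1954, q_5 = 6*3124 + 1011 = 19755.
  i=6: a_6=11, p_6 = 11*1954 + 309 = 21803, q_6 = 11*19755 + 3124 = 220429.

0/1, 1/10, 9/91, 100/1011, 309/3124, 1954/19755, 21803/220429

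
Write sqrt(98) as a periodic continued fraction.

[9; (1, 8, 1, 18)]

Write x_i = (sqrt(98) + m_i)/d_i with (m_0, d_0) = (0, 1). a_0 = floor(sqrt(98)) = 9, since 9^2 = 81 <= 98 < 100 = 10^2.
Iterate m_{i+1} = d_i*a_i - m_i, d_{i+1} = (98 - m_{i+1}^2)/d_i, a_{i+1} = floor((a_0 + m_{i+1})/d_{i+1}):
  m_1 = 1*9 - 0 = 9, d_1 = (98 - 9^2)/1 = 17/1 = 17, a_1 = floor((9 + 9)/17) = 1.
  m_2 = 17*1 - 9 = 8, d_2 = (98 - 8^2)/17 = 34/17 = 2, a_2 = floor((9 + 8)/2) = 8.
  m_3 = 2*8 - 8 = 8, d_3 = (98 - 8^2)/2 = 34/2 = 17, a_3 = floor((9 + 8)/17) = 1.
  m_4 = 17*1 - 8 = 9, d_4 = (98 - 9^2)/17 = 17/17 = 1, a_4 = floor((9 + 9)/1) = 18.
  m_5 = 1*18 - 9 = 9, d_5 = (98 - 9^2)/1 = 17/1 = 17: (m_5, d_5) = (m_1, d_1) = (9, 17), so from here the quotients repeat a_1, ..., a_4; the period length is 4.
Hence the expansion of sqrt(98) is a_0 = 9 followed by the repeating block 1, 8, 1, 18 (period 4).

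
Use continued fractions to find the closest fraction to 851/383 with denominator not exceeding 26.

20/9

Expand x = 851/383 as a continued fraction with the Euclidean algorithm:
  851 = 2*383 + 85, so a_0 = 2.
  383 = 4*85 + 43, so a_1 = 4.
  85 = 1*43 + 42, so a_2 = 1.
  43 = 1*42 + 1, so a_3 = 1.
  42 = 42*1 + 0, so a_4 = 42.
so x = [2; 4, 1, 1, 42].
Convergents (p_i = a_i*p_{i-1} + p_{i-2}, q_i = a_i*q_{i-1} + q_{i-2} with p_{-2}=0, p_{-1}=1, q_{-2}=1, q_{-1}=0), until the denominator exceeds 26:
  i=0: a_0=2, p_0 = 2*1 + 0 = 2, q_0 = 2*0 + 1 = 1.
  i=1: a_1=4, p_1 = 4*2 + 1 = 9, q_1 = 4*1 + 0 = 4.
  i=2: a_2=1, p_2 = 1*9 + 2 = 11, q_2 = 1*4 + 1 = 5.
  i=3: a_3=1, p_3 = 1*11 + 9 = 20, q_3 = 1*5 + 4 = 9.
  i=4: a_4=42, p_4 = 42*20 + 11 = 851, q_4 = 42*9 + 5 = 383.
q_4 = 383 > 26, so the last convergent with denominator <= 26 is p_3/q_3 = 20/9.
The closest fraction with denominator <= 26 is either p_3/q_3 or the intermediate fraction (k*p_3 + p_2)/(k*q_3 + q_2) with the largest k >= 1 whose denominator stays <= 26; these approach x as k grows, and every other convergent or intermediate fraction in range is farther away.
Largest k: floor((26 - q_2)/q_3) = floor((26 - 5)/9) = 2.
That gives (2*20 + 11)/(2*9 + 5) = 51/23.
Compare the errors: |x - 20/9| = |851*9 - 20*383|/(383*9) = 1/3447, and |x - 51/23| = |851*23 - 51*383|/(383*23) = 40/8809.
Cross-multiplying, 1*8809 = 8809 < 137880 = 40*3447, so 1/3447 is smaller: the convergent 20/9 is closer to x than 51/23.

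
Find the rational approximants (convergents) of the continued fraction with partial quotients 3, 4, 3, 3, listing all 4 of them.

3/1, 13/4, 42/13, 139/43

Using the convergent recurrence p_i = a_i*p_{i-1} + p_{i-2}, q_i = a_i*q_{i-1} + q_{i-2} with p_{-2}=0, p_{-1}=1, q_{-2}=1, q_{-1}=0:
  i=0: a_0=3, p_0 = 3*1 + 0 = 3, q_0 = 3*0 + 1 = 1.
  i=1: a_1=4, p_1 = 4*3 + 1 = 13, q_1 = 4*1 + 0 = 4.
  i=2: a_2=3, p_2 = 3*13 + 3 = 42, q_2 = 3*4 + 1 = 13.
  i=3: a_3=3, p_3 = 3*42 + 13 = 139, q_3 = 3*13 + 4 = 43.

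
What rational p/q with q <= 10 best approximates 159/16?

99/10

Expand x = 159/16 as a continued fraction with the Euclidean algorithm:
  159 = 9*16 + 15, so a_0 = 9.
  16 = 1*15 + 1, so a_1 = 1.
  15 = 15*1 + 0, so a_2 = 15.
so x = [9; 1, 15].
Convergents (p_i = a_i*p_{i-1} + p_{i-2}, q_i = a_i*q_{i-1} + q_{i-2} with p_{-2}=0, p_{-1}=1, q_{-2}=1, q_{-1}=0), until the denominator exceeds 10:
  i=0: a_0=9, p_0 = 9*1 + 0 = 9, q_0 = 9*0 + 1 = 1.
  i=1: a_1=1, p_1 = 1*9 + 1 = 10, q_1 = 1*1 + 0 = 1.
  i=2: a_2=15, p_2 = 15*10 + 9 = 159, q_2 = 15*1 + 1 = 16.
q_2 = 16 > 10, so the last convergent with denominator <= 10 is p_1/q_1 = 10/1.
The closest fraction with denominator <= 10 is either p_1/q_1 or the intermediate fraction (k*p_1 + p_0)/(k*q_1 + q_0) with the largest k >= 1 whose denominator stays <= 10; these approach x as k grows, and every other convergent or intermediate fraction in range is farther away.
Largest k: floor((10 - q_0)/q_1) = floor((10 - 1)/1) = 9.
That gives (9*10 + 9)/(9*1 + 1) = 99/10.
Compare the errors: |x - 10/1| = |159*1 - 10*16|/(16*1) = 1/16, and |x - 99/10| = |159*10 - 99*16|/(16*10) = 6/160.
Cross-multiplying, 6*16 = 96 < 160 = 1*160, so 6/160 is smaller: the intermediate fraction 99/10 is closer to x than 10/1.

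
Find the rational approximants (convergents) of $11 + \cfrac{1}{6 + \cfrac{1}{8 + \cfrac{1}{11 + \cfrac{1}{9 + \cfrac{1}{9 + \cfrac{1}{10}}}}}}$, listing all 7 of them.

11/1, 67/6, 547/49, 6084/545, 55303/4954, 503811/45131, 5093413/456264

Using the convergent recurrence p_i = a_i*p_{i-1} + p_{i-2}, q_i = a_i*q_{i-1} + q_{i-2} with p_{-2}=0, p_{-1}=1, q_{-2}=1, q_{-1}=0:
  i=0: a_0=11, p_0 = 11*1 + 0 = 11, q_0 = 11*0 + 1 = 1.
  i=1: a_1=6, p_1 = 6*11 + 1 = 67, q_1 = 6*1 + 0 = 6.
  i=2: a_2=8, p_2 = 8*67 + 11 = 547, q_2 = 8*6 + 1 = 49.
  i=3: a_3=11, p_3 = 11*547 + 67 = 6084, q_3 = 11*49 + 6 = 545.
  i=4: a_4=9, p_4 = 9*6084 + 547 = 55303, q_4 = 9*545 + 49 = 4954.
  i=5: a_5=9, p_5 = 9*55303 + 6084 = 503811, q_5 = 9*4954 + 545 = 45131.
  i=6: a_6=10, p_6 = 10*503811 + 55303 = 5093413, q_6 = 10*45131 + 4954 = 456264.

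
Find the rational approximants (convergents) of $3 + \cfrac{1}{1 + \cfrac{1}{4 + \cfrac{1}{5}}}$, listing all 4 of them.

3/1, 4/1, 19/5, 99/26

Using the convergent recurrence p_i = a_i*p_{i-1} + p_{i-2}, q_i = a_i*q_{i-1} + q_{i-2} with p_{-2}=0, p_{-1}=1, q_{-2}=1, q_{-1}=0:
  i=0: a_0=3, p_0 = 3*1 + 0 = 3, q_0 = 3*0 + 1 = 1.
  i=1: a_1=1, p_1 = 1*3 + 1 = 4, q_1 = 1*1 + 0 = 1.
  i=2: a_2=4, p_2 = 4*4 + 3 = 19, q_2 = 4*1 + 1 = 5.
  i=3: a_3=5, p_3 = 5*19 + 4 = 99, q_3 = 5*5 + 1 = 26.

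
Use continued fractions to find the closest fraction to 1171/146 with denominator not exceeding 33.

265/33

Expand x = 1171/146 as a continued fraction with the Euclidean algorithm:
  1171 = 8*146 + 3, so a_0 = 8.
  146 = 48*3 + 2, so a_1 = 48.
  3 = 1*2 + 1, so a_2 = 1.
  2 = 2*1 + 0, so a_3 = 2.
so x = [8; 48, 1, 2].
Convergents (p_i = a_i*p_{i-1} + p_{i-2}, q_i = a_i*q_{i-1} + q_{i-2} with p_{-2}=0, p_{-1}=1, q_{-2}=1, q_{-1}=0), until the denominator exceeds 33:
  i=0: a_0=8, p_0 = 8*1 + 0 = 8, q_0 = 8*0 + 1 = 1.
  i=1: a_1=48, p_1 = 48*8 + 1 = 385, q_1 = 48*1 + 0 = 48.
q_1 = 48 > 33, so the last convergent with denominator <= 33 is p_0/q_0 = 8/1.
The closest fraction with denominator <= 33 is either p_0/q_0 or the intermediate fraction (k*p_0 + p_{-1})/(k*q_0 + q_{-1}) with the largest k >= 1 whose denominator stays <= 33; these approach x as k grows, and every other convergent or intermediate fraction in range is farther away.
Largest k: floor((33 - q_{-1})/q_0) = floor((33 - 0)/1) = 33 (using the seeds p_{-1} = 1, q_{-1} = 0).
That gives (33*8 + 1)/(33*1 + 0) = 265/33.
Compare the errors: |x - 8/1| = |1171*1 - 8*146|/(146*1) = 3/146, and |x - 265/33| = |1171*33 - 265*146|/(146*33) = 47/4818.
Cross-multiplying, 47*146 = 6862 < 14454 = 3*4818, so 47/4818 is smaller: the intermediate fraction 265/33 is closer to x than 8/1.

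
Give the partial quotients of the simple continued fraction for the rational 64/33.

Run the Euclidean algorithm on 64 and 33; the successive quotients are the partial quotients a_0, a_1, ... (each step inverts the fractional part left over by the previous one):
  64 = 1*33 + 31, so a_0 = 1.
  33 = 1*31 + 2, so a_1 = 1.
  31 = 15*2 + 1, so a_2 = 15.
  2 = 2*1 + 0, so a_3 = 2.
The remainder reaches 0 after 4 divisions, so the expansion has 4 partial quotients, read off in order.

[1; 1, 15, 2]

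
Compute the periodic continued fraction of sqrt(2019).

[44; (1, 13, 1, 88)]

Write x_i = (sqrt(2019) + m_i)/d_i with (m_0, d_0) = (0, 1). a_0 = floor(sqrt(2019)) = 44, since 44^2 = 1936 <= 2019 < 2025 = 45^2.
Iterate m_{i+1} = d_i*a_i - m_i, d_{i+1} = (2019 - m_{i+1}^2)/d_i, a_{i+1} = floor((a_0 + m_{i+1})/d_{i+1}):
  m_1 = 1*44 - 0 = 44, d_1 = (2019 - 44^2)/1 = 83/1 = 83, a_1 = floor((44 + 44)/83) = 1.
  m_2 = 83*1 - 44 = 39, d_2 = (2019 - 39^2)/83 = 498/83 = 6, a_2 = floor((44 + 39)/6) = 13.
  m_3 = 6*13 - 39 = 39, d_3 = (2019 - 39^2)/6 = 498/6 = 83, a_3 = floor((44 + 39)/83) = 1.
  m_4 = 83*1 - 39 = 44, d_4 = (2019 - 44^2)/83 = 83/83 = 1, a_4 = floor((44 + 44)/1) = 88.
  m_5 = 1*88 - 44 = 44, d_5 = (2019 - 44^2)/1 = 83/1 = 83: (m_5, d_5) = (m_1, d_1) = (44, 83), so from here the quotients repeat a_1, ..., a_4; the period length is 4.
Hence the expansion of sqrt(2019) is a_0 = 44 followed by the repeating block 1, 13, 1, 88 (period 4).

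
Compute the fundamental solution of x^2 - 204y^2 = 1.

First expand sqrt(204) as a continued fraction. With x_i = (sqrt(204) + m_i)/d_i and (m_0, d_0) = (0, 1): a_0 = floor(sqrt(204)) = 14, since 14^2 = 196 <= 204 < 225 = 15^2.
Iterate m_{i+1} = d_i*a_i - m_i, d_{i+1} = (204 - m_{i+1}^2)/d_i, a_{i+1} = floor((a_0 + m_{i+1})/d_{i+1}):
  m_1 = 1*14 - 0 = 14, d_1 = (204 - 14^2)/1 = 8/1 = 8, a_1 = floor((14 + 14)/8) = 3.
  m_2 = 8*3 - 14 = 10, d_2 = (204 - 10^2)/8 = 104/8 = 13, a_2 = floor((14 + 10)/13) = 1.
  m_3 = 13*1 - 10 = 3, d_3 = (204 - 3^2)/13 = 195/13 = 15, a_3 = floor((14 + 3)/15) = 1.
  m_4 = 15*1 - 3 = 12, d_4 = (204 - 12^2)/15 = 60/15 = 4, a_4 = floor((14 + 12)/4) = 6.
  m_5 = 4*6 - 12 = 12, d_5 = (204 - 12^2)/4 = 60/4 = 15, a_5 = floor((14 + 12)/15) = 1.
  m_6 = 15*1 - 12 = 3, d_6 = (204 - 3^2)/15 = 195/15 = 13, a_6 = floor((14 + 3)/13) = 1.
  m_7 = 13*1 - 3 = 10, d_7 = (204 - 10^2)/13 = 104/13 = 8, a_7 = floor((14 + 10)/8) = 3.
  m_8 = 8*3 - 10 = 14, d_8 = (204 - 14^2)/8 = 8/8 = 1, a_8 = floor((14 + 14)/1) = 28.
  m_9 = 1*28 - 14 = 14, d_9 = (204 - 14^2)/1 = 8/1 = 8: (m_9, d_9) = (m_1, d_1) = (14, 8), so from here the quotients repeat a_1, ..., a_8; the period length is 8.
So sqrt(204) = [14; (3, 1, 1, 6, 1, 1, 3, 28)] with period length k = 8.
k is even, so the fundamental solution of x^2 - 204y^2 = 1 is (p_{k-1}, q_{k-1}) = (p_7, q_7); compute convergents through index 7.
Convergents (p_i = a_i*p_{i-1} + p_{i-2}, q_i = a_i*q_{i-1} + q_{i-2} with p_{-2}=0, p_{-1}=1, q_{-2}=1, q_{-1}=0):
  i=0: a_0=14, p_0 = 14*1 + 0 = 14, q_0 = 14*0 + 1 = 1.
  i=1: a_1=3, p_1 = 3*14 + 1 = 43, q_1 = 3*1 + 0 = 3.
  i=2: a_2=1, p_2 = 1*43 + 14 = 57, q_2 = 1*3 + 1 = 4.
  i=3: a_3=1, p_3 = 1*57 + 43 = 100, q_3 = 1*4 + 3 = 7.
  i=4: a_4=6, p_4 = 6*100 + 57 = 657, q_4 = 6*7 + 4 = 46.
  i=5: a_5=1, p_5 = 1*657 + 100 = 757, q_5 = 1*46 + 7 = 53.
  i=6: a_6=1, p_6 = 1*757 + 657 = 1414, q_6 = 1*53 + 46 = 99.
  i=7: a_7=3, p_7 = 3*1414 + 757 = 4999, q_7 = 3*99 + 53 = 350.
Check: 4999^2 - 204*350^2 = 24990001 - 24990000 = 1, so (x, y) = (4999, 350) solves the equation, and by the theorem it is the least positive solution.

(x, y) = (4999, 350)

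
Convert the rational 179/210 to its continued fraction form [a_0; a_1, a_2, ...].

[0; 1, 5, 1, 3, 2, 3]

Run the Euclidean algorithm on 179 and 210; the successive quotients are the partial quotients a_0, a_1, ... (each step inverts the fractional part left over by the previous one):
  179 = 0*210 + 179, so a_0 = 0.
  210 = 1*179 + 31, so a_1 = 1.
  179 = 5*31 + 24, so a_2 = 5.
  31 = 1*24 + 7, so a_3 = 1.
  24 = 3*7 + 3, so a_4 = 3.
  7 = 2*3 + 1, so a_5 = 2.
  3 = 3*1 + 0, so a_6 = 3.
The remainder reaches 0 after 7 divisions, so the expansion has 7 partial quotients, read off in order.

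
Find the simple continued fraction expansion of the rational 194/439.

Run the Euclidean algorithm on 194 and 439; the successive quotients are the partial quotients a_0, a_1, ... (each step inverts the fractional part left over by the previous one):
  194 = 0*439 + 194, so a_0 = 0.
  439 = 2*194 + 51, so a_1 = 2.
  194 = 3*51 + 41, so a_2 = 3.
  51 = 1*41 + 10, so a_3 = 1.
  41 = 4*10 + 1, so a_4 = 4.
  10 = 10*1 + 0, so a_5 = 10.
The remainder reaches 0 after 6 divisions, so the expansion has 6 partial quotients, read off in order.

[0; 2, 3, 1, 4, 10]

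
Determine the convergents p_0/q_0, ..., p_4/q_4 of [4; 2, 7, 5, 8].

4/1, 9/2, 67/15, 344/77, 2819/631

Using the convergent recurrence p_i = a_i*p_{i-1} + p_{i-2}, q_i = a_i*q_{i-1} + q_{i-2} with p_{-2}=0, p_{-1}=1, q_{-2}=1, q_{-1}=0:
  i=0: a_0=4, p_0 = 4*1 + 0 = 4, q_0 = 4*0 + 1 = 1.
  i=1: a_1=2, p_1 = 2*4 + 1 = 9, q_1 = 2*1 + 0 = 2.
  i=2: a_2=7, p_2 = 7*9 + 4 = 67, q_2 = 7*2 + 1 = 15.
  i=3: a_3=5, p_3 = 5*67 + 9 = 344, q_3 = 5*15 + 2 = 77.
  i=4: a_4=8, p_4 = 8*344 + 67 = 2819, q_4 = 8*77 + 15 = 631.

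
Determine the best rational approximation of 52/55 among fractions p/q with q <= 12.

Expand x = 52/55 as a continued fraction with the Euclidean algorithm:
  52 = 0*55 + 52, so a_0 = 0.
  55 = 1*52 + 3, so a_1 = 1.
  52 = 17*3 + 1, so a_2 = 17.
  3 = 3*1 + 0, so a_3 = 3.
so x = [0; 1, 17, 3].
Convergents (p_i = a_i*p_{i-1} + p_{i-2}, q_i = a_i*q_{i-1} + q_{i-2} with p_{-2}=0, p_{-1}=1, q_{-2}=1, q_{-1}=0), until the denominator exceeds 12:
  i=0: a_0=0, p_0 = 0*1 + 0 = 0, q_0 = 0*0 + 1 = 1.
  i=1: a_1=1, p_1 = 1*0 + 1 = 1, q_1 = 1*1 + 0 = 1.
  i=2: a_2=17, p_2 = 17*1 + 0 = 17, q_2 = 17*1 + 1 = 18.
q_2 = 18 > 12, so the last convergent with denominator <= 12 is p_1/q_1 = 1/1.
The closest fraction with denominator <= 12 is either p_1/q_1 or the intermediate fraction (k*p_1 + p_0)/(k*q_1 + q_0) with the largest k >= 1 whose denominator stays <= 12; these approach x as k grows, and every other convergent or intermediate fraction in range is farther away.
Largest k: floor((12 - q_0)/q_1) = floor((12 - 1)/1) = 11.
That gives (11*1 + 0)/(11*1 + 1) = 11/12.
Compare the errors: |x - 1/1| = |52*1 - 1*55|/(55*1) = 3/55, and |x - 11/12| = |52*12 - 11*55|/(55*12) = 19/660.
Cross-multiplying, 19*55 = 1045 < 1980 = 3*660, so 19/660 is smaller: the intermediate fraction 11/12 is closer to x than 1/1.

11/12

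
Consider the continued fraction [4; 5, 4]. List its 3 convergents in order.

Using the convergent recurrence p_i = a_i*p_{i-1} + p_{i-2}, q_i = a_i*q_{i-1} + q_{i-2} with p_{-2}=0, p_{-1}=1, q_{-2}=1, q_{-1}=0:
  i=0: a_0=4, p_0 = 4*1 + 0 = 4, q_0 = 4*0 + 1 = 1.
  i=1: a_1=5, p_1 = 5*4 + 1 = 21, q_1 = 5*1 + 0 = 5.
  i=2: a_2=4, p_2 = 4*21 + 4 = 88, q_2 = 4*5 + 1 = 21.

4/1, 21/5, 88/21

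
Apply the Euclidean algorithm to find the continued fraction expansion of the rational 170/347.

[0; 2, 24, 3, 2]

Run the Euclidean algorithm on 170 and 347; the successive quotients are the partial quotients a_0, a_1, ... (each step inverts the fractional part left over by the previous one):
  170 = 0*347 + 170, so a_0 = 0.
  347 = 2*170 + 7, so a_1 = 2.
  170 = 24*7 + 2, so a_2 = 24.
  7 = 3*2 + 1, so a_3 = 3.
  2 = 2*1 + 0, so a_4 = 2.
The remainder reaches 0 after 5 divisions, so the expansion has 5 partial quotients, read off in order.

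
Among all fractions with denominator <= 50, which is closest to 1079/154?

7/1

Expand x = 1079/154 as a continued fraction with the Euclidean algorithm:
  1079 = 7*154 + 1, so a_0 = 7.
  154 = 154*1 + 0, so a_1 = 154.
so x = [7; 154].
Convergents (p_i = a_i*p_{i-1} + p_{i-2}, q_i = a_i*q_{i-1} + q_{i-2} with p_{-2}=0, p_{-1}=1, q_{-2}=1, q_{-1}=0), until the denominator exceeds 50:
  i=0: a_0=7, p_0 = 7*1 + 0 = 7, q_0 = 7*0 + 1 = 1.
  i=1: a_1=154, p_1 = 154*7 + 1 = 1079, q_1 = 154*1 + 0 = 154.
q_1 = 154 > 50, so the last convergent with denominator <= 50 is p_0/q_0 = 7/1.
The closest fraction with denominator <= 50 is either p_0/q_0 or the intermediate fraction (k*p_0 + p_{-1})/(k*q_0 + q_{-1}) with the largest k >= 1 whose denominator stays <= 50; these approach x as k grows, and every other convergent or intermediate fraction in range is farther away.
Largest k: floor((50 - q_{-1})/q_0) = floor((50 - 0)/1) = 50 (using the seeds p_{-1} = 1, q_{-1} = 0).
That gives (50*7 + 1)/(50*1 + 0) = 351/50.
Compare the errors: |x - 7/1| = |1079*1 - 7*154|/(154*1) = 1/154, and |x - 351/50| = |1079*50 - 351*154|/(154*50) = 104/7700.
Cross-multiplying, 1*7700 = 7700 < 16016 = 104*154, so 1/154 is smaller: the convergent 7/1 is closer to x than 351/50.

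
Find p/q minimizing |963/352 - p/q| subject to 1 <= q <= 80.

Expand x = 963/352 as a continued fraction with the Euclidean algorithm:
  963 = 2*352 + 259, so a_0 = 2.
  352 = 1*259 + 93, so a_1 = 1.
  259 = 2*93 + 73, so a_2 = 2.
  93 = 1*73 + 20, so a_3 = 1.
  73 = 3*20 + 13, so a_4 = 3.
  20 = 1*13 + 7, so a_5 = 1.
  13 = 1*7 + 6, so a_6 = 1.
  7 = 1*6 + 1, so a_7 = 1.
  6 = 6*1 + 0, so a_8 = 6.
so x = [2; 1, 2, 1, 3, 1, 1, 1, 6].
Convergents (p_i = a_i*p_{i-1} + p_{i-2}, q_i = a_i*q_{i-1} + q_{i-2} with p_{-2}=0, p_{-1}=1, q_{-2}=1, q_{-1}=0), until the denominator exceeds 80:
  i=0: a_0=2, p_0 = 2*1 + 0 = 2, q_0 = 2*0 + 1 = 1.
  i=1: a_1=1, p_1 = 1*2 + 1 = 3, q_1 = 1*1 + 0 = 1.
  i=2: a_2=2, p_2 = 2*3 + 2 = 8, q_2 = 2*1 + 1 = 3.
  i=3: a_3=1, p_3 = 1*8 + 3 = 11, q_3 = 1*3 + 1 = 4.
  i=4: a_4=3, p_4 = 3*11 + 8 = 41, q_4 = 3*4 + 3 = 15.
  i=5: a_5=1, p_5 = 1*41 + 11 = 52, q_5 = 1*15 + 4 = 19.
  i=6: a_6=1, p_6 = 1*52 + 41 = 93, q_6 = 1*19 + 15 = 34.
  i=7: a_7=1, p_7 = 1*93 + 52 = 145, q_7 = 1*34 + 19 = 53.
  i=8: a_8=6, p_8 = 6*145 + 93 = 963, q_8 = 6*53 + 34 = 352.
q_8 = 352 > 80, so the last convergent with denominator <= 80 is p_7/q_7 = 145/53.
The closest fraction with denominator <= 80 is either p_7/q_7 or the intermediate fraction (k*p_7 + p_6)/(k*q_7 + q_6) with the largest k >= 1 whose denominator stays <= 80; these approach x as k grows, and every other convergent or intermediate fraction in range is farther away.
Largest k: floor((80 - q_6)/q_7) = floor((80 - 34)/53) = 0.
Since k = 0, no intermediate fraction beyond p_7/q_7 has denominator <= 80, so the convergent 145/53 is the closest (its error is |963*53 - 145*352|/(352*53) = 1/18656).

145/53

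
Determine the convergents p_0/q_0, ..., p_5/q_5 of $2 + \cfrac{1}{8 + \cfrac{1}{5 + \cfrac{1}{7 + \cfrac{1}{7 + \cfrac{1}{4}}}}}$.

Using the convergent recurrence p_i = a_i*p_{i-1} + p_{i-2}, q_i = a_i*q_{i-1} + q_{i-2} with p_{-2}=0, p_{-1}=1, q_{-2}=1, q_{-1}=0:
  i=0: a_0=2, p_0 = 2*1 + 0 = 2, q_0 = 2*0 + 1 = 1.
  i=1: a_1=8, p_1 = 8*2 + 1 = 17, q_1 = 8*1 + 0 = 8.
  i=2: a_2=5, p_2 = 5*17 + 2 = 87, q_2 = 5*8 + 1 = 41.
  i=3: a_3=7, p_3 = 7*87 + 17 = 626, q_3 = 7*41 + 8 = 295.
  i=4: a_4=7, p_4 = 7*626 + 87 = 4469, q_4 = 7*295 + 41 = 2106.
  i=5: a_5=4, p_5 = 4*4469 + 626 = 18502, q_5 = 4*2106 + 295 = 8719.

2/1, 17/8, 87/41, 626/295, 4469/2106, 18502/8719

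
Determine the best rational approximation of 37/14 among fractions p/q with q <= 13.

Expand x = 37/14 as a continued fraction with the Euclidean algorithm:
  37 = 2*14 + 9, so a_0 = 2.
  14 = 1*9 + 5, so a_1 = 1.
  9 = 1*5 + 4, so a_2 = 1.
  5 = 1*4 + 1, so a_3 = 1.
  4 = 4*1 + 0, so a_4 = 4.
so x = [2; 1, 1, 1, 4].
Convergents (p_i = a_i*p_{i-1} + p_{i-2}, q_i = a_i*q_{i-1} + q_{i-2} with p_{-2}=0, p_{-1}=1, q_{-2}=1, q_{-1}=0), until the denominator exceeds 13:
  i=0: a_0=2, p_0 = 2*1 + 0 = 2, q_0 = 2*0 + 1 = 1.
  i=1: a_1=1, p_1 = 1*2 + 1 = 3, q_1 = 1*1 + 0 = 1.
  i=2: a_2=1, p_2 = 1*3 + 2 = 5, q_2 = 1*1 + 1 = 2.
  i=3: a_3=1, p_3 = 1*5 + 3 = 8, q_3 = 1*2 + 1 = 3.
  i=4: a_4=4, p_4 = 4*8 + 5 = 37, q_4 = 4*3 + 2 = 14.
q_4 = 14 > 13, so the last convergent with denominator <= 13 is p_3/q_3 = 8/3.
The closest fraction with denominator <= 13 is either p_3/q_3 or the intermediate fraction (k*p_3 + p_2)/(k*q_3 + q_2) with the largest k >= 1 whose denominator stays <= 13; these approach x as k grows, and every other convergent or intermediate fraction in range is farther away.
Largest k: floor((13 - q_2)/q_3) = floor((13 - 2)/3) = 3.
That gives (3*8 + 5)/(3*3 + 2) = 29/11.
Compare the errors: |x - 8/3| = |37*3 - 8*14|/(14*3) = 1/42, and |x - 29/11| = |37*11 - 29*14|/(14*11) = 1/154.
Cross-multiplying, 1*42 = 42 < 154 = 1*154, so 1/154 is smaller: the intermediate fraction 29/11 is closer to x than 8/3.

29/11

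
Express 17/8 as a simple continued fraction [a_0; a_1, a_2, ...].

[2; 8]

Run the Euclidean algorithm on 17 and 8; the successive quotients are the partial quotients a_0, a_1, ... (each step inverts the fractional part left over by the previous one):
  17 = 2*8 + 1, so a_0 = 2.
  8 = 8*1 + 0, so a_1 = 8.
The remainder reaches 0 after 2 divisions, so the expansion has 2 partial quotients, read off in order.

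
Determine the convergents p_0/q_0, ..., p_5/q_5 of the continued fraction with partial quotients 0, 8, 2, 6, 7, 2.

0/1, 1/8, 2/17, 13/110, 93/787, 199/1684

Using the convergent recurrence p_i = a_i*p_{i-1} + p_{i-2}, q_i = a_i*q_{i-1} + q_{i-2} with p_{-2}=0, p_{-1}=1, q_{-2}=1, q_{-1}=0:
  i=0: a_0=0, p_0 = 0*1 + 0 = 0, q_0 = 0*0 + 1 = 1.
  i=1: a_1=8, p_1 = 8*0 + 1 = 1, q_1 = 8*1 + 0 = 8.
  i=2: a_2=2, p_2 = 2*1 + 0 = 2, q_2 = 2*8 + 1 = 17.
  i=3: a_3=6, p_3 = 6*2 + 1 = 13, q_3 = 6*17 + 8 = 110.
  i=4: a_4=7, p_4 = 7*13 + 2 = 93, q_4 = 7*110 + 17 = 787.
  i=5: a_5=2, p_5 = 2*93 + 13 = 199, q_5 = 2*787 + 110 = 1684.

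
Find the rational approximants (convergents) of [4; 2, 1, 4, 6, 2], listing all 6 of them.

4/1, 9/2, 13/3, 61/14, 379/87, 819/188

Using the convergent recurrence p_i = a_i*p_{i-1} + p_{i-2}, q_i = a_i*q_{i-1} + q_{i-2} with p_{-2}=0, p_{-1}=1, q_{-2}=1, q_{-1}=0:
  i=0: a_0=4, p_0 = 4*1 + 0 = 4, q_0 = 4*0 + 1 = 1.
  i=1: a_1=2, p_1 = 2*4 + 1 = 9, q_1 = 2*1 + 0 = 2.
  i=2: a_2=1, p_2 = 1*9 + 4 = 13, q_2 = 1*2 + 1 = 3.
  i=3: a_3=4, p_3 = 4*13 + 9 = 61, q_3 = 4*3 + 2 = 14.
  i=4: a_4=6, p_4 = 6*61 + 13 = 379, q_4 = 6*14 + 3 = 87.
  i=5: a_5=2, p_5 = 2*379 + 61 = 819, q_5 = 2*87 + 14 = 188.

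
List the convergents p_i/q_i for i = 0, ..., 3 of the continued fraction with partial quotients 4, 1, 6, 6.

Using the convergent recurrence p_i = a_i*p_{i-1} + p_{i-2}, q_i = a_i*q_{i-1} + q_{i-2} with p_{-2}=0, p_{-1}=1, q_{-2}=1, q_{-1}=0:
  i=0: a_0=4, p_0 = 4*1 + 0 = 4, q_0 = 4*0 + 1 = 1.
  i=1: a_1=1, p_1 = 1*4 + 1 = 5, q_1 = 1*1 + 0 = 1.
  i=2: a_2=6, p_2 = 6*5 + 4 = 34, q_2 = 6*1 + 1 = 7.
  i=3: a_3=6, p_3 = 6*34 + 5 = 209, q_3 = 6*7 + 1 = 43.

4/1, 5/1, 34/7, 209/43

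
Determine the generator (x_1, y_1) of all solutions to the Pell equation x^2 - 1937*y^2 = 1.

(x, y) = (3873, 88)

First expand sqrt(1937) as a continued fraction. With x_i = (sqrt(1937) + m_i)/d_i and (m_0, d_0) = (0, 1): a_0 = floor(sqrt(1937)) = 44, since 44^2 = 1936 <= 1937 < 2025 = 45^2.
Iterate m_{i+1} = d_i*a_i - m_i, d_{i+1} = (1937 - m_{i+1}^2)/d_i, a_{i+1} = floor((a_0 + m_{i+1})/d_{i+1}):
  m_1 = 1*44 - 0 = 44, d_1 = (1937 - 44^2)/1 = 1/1 = 1, a_1 = floor((44 + 44)/1) = 88.
  m_2 = 1*88 - 44 = 44, d_2 = (1937 - 44^2)/1 = 1/1 = 1: (m_2, d_2) = (m_1, d_1) = (44, 1), so from here the quotient a_1 repeats; the period length is 1.
So sqrt(1937) = [44; (88)] with period length k = 1.
k is odd, so (p_{k-1}, q_{k-1}) only solves x^2 - 1937y^2 = -1 and the fundamental solution of x^2 - 1937y^2 = 1 is (p_{2k-1}, q_{2k-1}) = (p_1, q_1); compute convergents through index 1, running through the period twice.
Convergents (p_i = a_i*p_{i-1} + p_{i-2}, q_i = a_i*q_{i-1} + q_{i-2} with p_{-2}=0, p_{-1}=1, q_{-2}=1, q_{-1}=0):
  i=0: a_0=44, p_0 = 44*1 + 0 = 44, q_0 = 44*0 + 1 = 1.
  i=1: a_1=88, p_1 = 88*44 + 1 = 3873, q_1 = 88*1 + 0 = 88.
Indeed p_0^2 - 1937*q_0^2 = 1936 - 1937 = -1, not +1.
Check: 3873^2 - 1937*88^2 = 15000129 - 15000128 = 1, so (x, y) = (3873, 88) solves the equation, and by the theorem it is the least positive solution.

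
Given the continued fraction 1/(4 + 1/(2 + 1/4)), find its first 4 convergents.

Using the convergent recurrence p_i = a_i*p_{i-1} + p_{i-2}, q_i = a_i*q_{i-1} + q_{i-2} with p_{-2}=0, p_{-1}=1, q_{-2}=1, q_{-1}=0:
  i=0: a_0=0, p_0 = 0*1 + 0 = 0, q_0 = 0*0 + 1 = 1.
  i=1: a_1=4, p_1 = 4*0 + 1 = 1, q_1 = 4*1 + 0 = 4.
  i=2: a_2=2, p_2 = 2*1 + 0 = 2, q_2 = 2*4 + 1 = 9.
  i=3: a_3=4, p_3 = 4*2 + 1 = 9, q_3 = 4*9 + 4 = 40.

0/1, 1/4, 2/9, 9/40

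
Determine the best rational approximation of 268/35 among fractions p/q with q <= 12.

Expand x = 268/35 as a continued fraction with the Euclidean algorithm:
  268 = 7*35 + 23, so a_0 = 7.
  35 = 1*23 + 12, so a_1 = 1.
  23 = 1*12 + 11, so a_2 = 1.
  12 = 1*11 + 1, so a_3 = 1.
  11 = 11*1 + 0, so a_4 = 11.
so x = [7; 1, 1, 1, 11].
Convergents (p_i = a_i*p_{i-1} + p_{i-2}, q_i = a_i*q_{i-1} + q_{i-2} with p_{-2}=0, p_{-1}=1, q_{-2}=1, q_{-1}=0), until the denominator exceeds 12:
  i=0: a_0=7, p_0 = 7*1 + 0 = 7, q_0 = 7*0 + 1 = 1.
  i=1: a_1=1, p_1 = 1*7 + 1 = 8, q_1 = 1*1 + 0 = 1.
  i=2: a_2=1, p_2 = 1*8 + 7 = 15, q_2 = 1*1 + 1 = 2.
  i=3: a_3=1, p_3 = 1*15 + 8 = 23, q_3 = 1*2 + 1 = 3.
  i=4: a_4=11, p_4 = 11*23 + 15 = 268, q_4 = 11*3 + 2 = 35.
q_4 = 35 > 12, so the last convergent with denominator <= 12 is p_3/q_3 = 23/3.
The closest fraction with denominator <= 12 is either p_3/q_3 or the intermediate fraction (k*p_3 + p_2)/(k*q_3 + q_2) with the largest k >= 1 whose denominator stays <= 12; these approach x as k grows, and every other convergent or intermediate fraction in range is farther away.
Largest k: floor((12 - q_2)/q_3) = floor((12 - 2)/3) = 3.
That gives (3*23 + 15)/(3*3 + 2) = 84/11.
Compare the errors: |x - 23/3| = |268*3 - 23*35|/(35*3) = 1/105, and |x - 84/11| = |268*11 - 84*35|/(35*11) = 8/385.
Cross-multiplying, 1*385 = 385 < 840 = 8*105, so 1/105 is smaller: the convergent 23/3 is closer to x than 84/11.

23/3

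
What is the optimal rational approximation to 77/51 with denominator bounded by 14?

Expand x = 77/51 as a continued fraction with the Euclidean algorithm:
  77 = 1*51 + 26, so a_0 = 1.
  51 = 1*26 + 25, so a_1 = 1.
  26 = 1*25 + 1, so a_2 = 1.
  25 = 25*1 + 0, so a_3 = 25.
so x = [1; 1, 1, 25].
Convergents (p_i = a_i*p_{i-1} + p_{i-2}, q_i = a_i*q_{i-1} + q_{i-2} with p_{-2}=0, p_{-1}=1, q_{-2}=1, q_{-1}=0), until the denominator exceeds 14:
  i=0: a_0=1, p_0 = 1*1 + 0 = 1, q_0 = 1*0 + 1 = 1.
  i=1: a_1=1, p_1 = 1*1 + 1 = 2, q_1 = 1*1 + 0 = 1.
  i=2: a_2=1, p_2 = 1*2 + 1 = 3, q_2 = 1*1 + 1 = 2.
  i=3: a_3=25, p_3 = 25*3 + 2 = 77, q_3 = 25*2 + 1 = 51.
q_3 = 51 > 14, so the last convergent with denominator <= 14 is p_2/q_2 = 3/2.
The closest fraction with denominator <= 14 is either p_2/q_2 or the intermediate fraction (k*p_2 + p_1)/(k*q_2 + q_1) with the largest k >= 1 whose denominator stays <= 14; these approach x as k grows, and every other convergent or intermediate fraction in range is farther away.
Largest k: floor((14 - q_1)/q_2) = floor((14 - 1)/2) = 6.
That gives (6*3 + 2)/(6*2 + 1) = 20/13.
Compare the errors: |x - 3/2| = |77*2 - 3*51|/(51*2) = 1/102, and |x - 20/13| = |77*13 - 20*51|/(51*13) = 19/663.
Cross-multiplying, 1*663 = 663 < 1938 = 19*102, so 1/102 is smaller: the convergent 3/2 is closer to x than 20/13.

3/2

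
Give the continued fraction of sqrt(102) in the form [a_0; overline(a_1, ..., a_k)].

[10; overline(10, 20)]

Write x_i = (sqrt(102) + m_i)/d_i with (m_0, d_0) = (0, 1). a_0 = floor(sqrt(102)) = 10, since 10^2 = 100 <= 102 < 121 = 11^2.
Iterate m_{i+1} = d_i*a_i - m_i, d_{i+1} = (102 - m_{i+1}^2)/d_i, a_{i+1} = floor((a_0 + m_{i+1})/d_{i+1}):
  m_1 = 1*10 - 0 = 10, d_1 = (102 - 10^2)/1 = 2/1 = 2, a_1 = floor((10 + 10)/2) = 10.
  m_2 = 2*10 - 10 = 10, d_2 = (102 - 10^2)/2 = 2/2 = 1, a_2 = floor((10 + 10)/1) = 20.
  m_3 = 1*20 - 10 = 10, d_3 = (102 - 10^2)/1 = 2/1 = 2: (m_3, d_3) = (m_1, d_1) = (10, 2), so from here the quotients repeat a_1, a_2; the period length is 2.
Hence the expansion of sqrt(102) is a_0 = 10 followed by the repeating block 10, 20 (period 2).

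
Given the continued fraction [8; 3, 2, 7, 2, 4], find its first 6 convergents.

8/1, 25/3, 58/7, 431/52, 920/111, 4111/496

Using the convergent recurrence p_i = a_i*p_{i-1} + p_{i-2}, q_i = a_i*q_{i-1} + q_{i-2} with p_{-2}=0, p_{-1}=1, q_{-2}=1, q_{-1}=0:
  i=0: a_0=8, p_0 = 8*1 + 0 = 8, q_0 = 8*0 + 1 = 1.
  i=1: a_1=3, p_1 = 3*8 + 1 = 25, q_1 = 3*1 + 0 = 3.
  i=2: a_2=2, p_2 = 2*25 + 8 = 58, q_2 = 2*3 + 1 = 7.
  i=3: a_3=7, p_3 = 7*58 + 25 = 431, q_3 = 7*7 + 3 = 52.
  i=4: a_4=2, p_4 = 2*431 + 58 = 920, q_4 = 2*52 + 7 = 111.
  i=5: a_5=4, p_5 = 4*920 + 431 = 4111, q_5 = 4*111 + 52 = 496.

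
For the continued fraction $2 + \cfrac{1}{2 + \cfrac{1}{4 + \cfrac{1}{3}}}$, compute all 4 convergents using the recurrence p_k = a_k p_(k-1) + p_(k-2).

2/1, 5/2, 22/9, 71/29

Using the convergent recurrence p_i = a_i*p_{i-1} + p_{i-2}, q_i = a_i*q_{i-1} + q_{i-2} with p_{-2}=0, p_{-1}=1, q_{-2}=1, q_{-1}=0:
  i=0: a_0=2, p_0 = 2*1 + 0 = 2, q_0 = 2*0 + 1 = 1.
  i=1: a_1=2, p_1 = 2*2 + 1 = 5, q_1 = 2*1 + 0 = 2.
  i=2: a_2=4, p_2 = 4*5 + 2 = 22, q_2 = 4*2 + 1 = 9.
  i=3: a_3=3, p_3 = 3*22 + 5 = 71, q_3 = 3*9 + 2 = 29.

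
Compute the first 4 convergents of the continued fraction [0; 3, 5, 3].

0/1, 1/3, 5/16, 16/51

Using the convergent recurrence p_i = a_i*p_{i-1} + p_{i-2}, q_i = a_i*q_{i-1} + q_{i-2} with p_{-2}=0, p_{-1}=1, q_{-2}=1, q_{-1}=0:
  i=0: a_0=0, p_0 = 0*1 + 0 = 0, q_0 = 0*0 + 1 = 1.
  i=1: a_1=3, p_1 = 3*0 + 1 = 1, q_1 = 3*1 + 0 = 3.
  i=2: a_2=5, p_2 = 5*1 + 0 = 5, q_2 = 5*3 + 1 = 16.
  i=3: a_3=3, p_3 = 3*5 + 1 = 16, q_3 = 3*16 + 3 = 51.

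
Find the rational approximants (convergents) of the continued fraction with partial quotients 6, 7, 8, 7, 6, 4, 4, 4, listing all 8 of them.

Using the convergent recurrence p_i = a_i*p_{i-1} + p_{i-2}, q_i = a_i*q_{i-1} + q_{i-2} with p_{-2}=0, p_{-1}=1, q_{-2}=1, q_{-1}=0:
  i=0: a_0=6, p_0 = 6*1 + 0 = 6, q_0 = 6*0 + 1 = 1.
  i=1: a_1=7, p_1 = 7*6 + 1 = 43, q_1 = 7*1 + 0 = 7.
  i=2: a_2=8, p_2 = 8*43 + 6 = 350, q_2 = 8*7 + 1 = 57.
  i=3: a_3=7, p_3 = 7*350 + 43 = 2493, q_3 = 7*57 + 7 = 406.
  i=4: a_4=6, p_4 = 6*2493 + 350 = 15308, q_4 = 6*406 + 57 = 2493.
  i=5: a_5=4, p_5 = 4*15308 + 2493 = 63725, q_5 = 4*2493 + 406 = 10378.
  i=6: a_6=4, p_6 = 4*63725 + 15308 = 270208, q_6 = 4*10378 + 2493 = 44005.
  i=7: a_7=4, p_7 = 4*270208 + 63725 = 1144557, q_7 = 4*44005 + 10378 = 186398.

6/1, 43/7, 350/57, 2493/406, 15308/2493, 63725/10378, 270208/44005, 1144557/186398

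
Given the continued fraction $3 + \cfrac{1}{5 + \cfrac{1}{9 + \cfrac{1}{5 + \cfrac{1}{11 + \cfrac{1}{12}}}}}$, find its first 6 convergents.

Using the convergent recurrence p_i = a_i*p_{i-1} + p_{i-2}, q_i = a_i*q_{i-1} + q_{i-2} with p_{-2}=0, p_{-1}=1, q_{-2}=1, q_{-1}=0:
  i=0: a_0=3, p_0 = 3*1 + 0 = 3, q_0 = 3*0 + 1 = 1.
  i=1: a_1=5, p_1 = 5*3 + 1 = 16, q_1 = 5*1 + 0 = 5.
  i=2: a_2=9, p_2 = 9*16 + 3 = 147, q_2 = 9*5 + 1 = 46.
  i=3: a_3=5, p_3 = 5*147 + 16 = 751, q_3 = 5*46 + 5 = 235.
  i=4: a_4=11, p_4 = 11*751 + 147 = 8408, q_4 = 11*235 + 46 = 2631.
  i=5: a_5=12, p_5 = 12*8408 + 751 = 101647, q_5 = 12*2631 + 235 = 31807.

3/1, 16/5, 147/46, 751/235, 8408/2631, 101647/31807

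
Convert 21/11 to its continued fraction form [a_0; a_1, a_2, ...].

[1; 1, 10]

Run the Euclidean algorithm on 21 and 11; the successive quotients are the partial quotients a_0, a_1, ... (each step inverts the fractional part left over by the previous one):
  21 = 1*11 + 10, so a_0 = 1.
  11 = 1*10 + 1, so a_1 = 1.
  10 = 10*1 + 0, so a_2 = 10.
The remainder reaches 0 after 3 divisions, so the expansion has 3 partial quotients, read off in order.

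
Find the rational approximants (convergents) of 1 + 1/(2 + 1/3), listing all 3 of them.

1/1, 3/2, 10/7

Using the convergent recurrence p_i = a_i*p_{i-1} + p_{i-2}, q_i = a_i*q_{i-1} + q_{i-2} with p_{-2}=0, p_{-1}=1, q_{-2}=1, q_{-1}=0:
  i=0: a_0=1, p_0 = 1*1 + 0 = 1, q_0 = 1*0 + 1 = 1.
  i=1: a_1=2, p_1 = 2*1 + 1 = 3, q_1 = 2*1 + 0 = 2.
  i=2: a_2=3, p_2 = 3*3 + 1 = 10, q_2 = 3*2 + 1 = 7.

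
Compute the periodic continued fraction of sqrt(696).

Write x_i = (sqrt(696) + m_i)/d_i with (m_0, d_0) = (0, 1). a_0 = floor(sqrt(696)) = 26, since 26^2 = 676 <= 696 < 729 = 27^2.
Iterate m_{i+1} = d_i*a_i - m_i, d_{i+1} = (696 - m_{i+1}^2)/d_i, a_{i+1} = floor((a_0 + m_{i+1})/d_{i+1}):
  m_1 = 1*26 - 0 = 26, d_1 = (696 - 26^2)/1 = 20/1 = 20, a_1 = floor((26 + 26)/20) = 2.
  m_2 = 20*2 - 26 = 14, d_2 = (696 - 14^2)/20 = 500/20 = 25, a_2 = floor((26 + 14)/25) = 1.
  m_3 = 25*1 - 14 = 11, d_3 = (696 - 11^2)/25 = 575/25 = 23, a_3 = floor((26 + 11)/23) = 1.
  m_4 = 23*1 - 11 = 12, d_4 = (696 - 12^2)/23 = 552/23 = 24, a_4 = floor((26 + 12)/24) = 1.
  m_5 = 24*1 - 12 = 12, d_5 = (696 - 12^2)/24 = 552/24 = 23, a_5 = floor((26 + 12)/23) = 1.
  m_6 = 23*1 - 12 = 11, d_6 = (696 - 11^2)/23 = 575/23 = 25, a_6 = floor((26 + 11)/25) = 1.
  m_7 = 25*1 - 11 = 14, d_7 = (696 - 14^2)/25 = 500/25 = 20, a_7 = floor((26 + 14)/20) = 2.
  m_8 = 20*2 - 14 = 26, d_8 = (696 - 26^2)/20 = 20/20 = 1, a_8 = floor((26 + 26)/1) = 52.
  m_9 = 1*52 - 26 = 26, d_9 = (696 - 26^2)/1 = 20/1 = 20: (m_9, d_9) = (m_1, d_1) = (26, 20), so from here the quotients repeat a_1, ..., a_8; the period length is 8.
Hence the expansion of sqrt(696) is a_0 = 26 followed by the repeating block 2, 1, 1, 1, 1, 1, 2, 52 (period 8).

[26; (2, 1, 1, 1, 1, 1, 2, 52)]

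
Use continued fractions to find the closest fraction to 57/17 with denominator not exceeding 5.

Expand x = 57/17 as a continued fraction with the Euclidean algorithm:
  57 = 3*17 + 6, so a_0 = 3.
  17 = 2*6 + 5, so a_1 = 2.
  6 = 1*5 + 1, so a_2 = 1.
  5 = 5*1 + 0, so a_3 = 5.
so x = [3; 2, 1, 5].
Convergents (p_i = a_i*p_{i-1} + p_{i-2}, q_i = a_i*q_{i-1} + q_{i-2} with p_{-2}=0, p_{-1}=1, q_{-2}=1, q_{-1}=0), until the denominator exceeds 5:
  i=0: a_0=3, p_0 = 3*1 + 0 = 3, q_0 = 3*0 + 1 = 1.
  i=1: a_1=2, p_1 = 2*3 + 1 = 7, q_1 = 2*1 + 0 = 2.
  i=2: a_2=1, p_2 = 1*7 + 3 = 10, q_2 = 1*2 + 1 = 3.
  i=3: a_3=5, p_3 = 5*10 + 7 = 57, q_3 = 5*3 + 2 = 17.
q_3 = 17 > 5, so the last convergent with denominator <= 5 is p_2/q_2 = 10/3.
The closest fraction with denominator <= 5 is either p_2/q_2 or the intermediate fraction (k*p_2 + p_1)/(k*q_2 + q_1) with the largest k >= 1 whose denominator stays <= 5; these approach x as k grows, and every other convergent or intermediate fraction in range is farther away.
Largest k: floor((5 - q_1)/q_2) = floor((5 - 2)/3) = 1.
That gives (1*10 + 7)/(1*3 + 2) = 17/5.
Compare the errors: |x - 10/3| = |57*3 - 10*17|/(17*3) = 1/51, and |x - 17/5| = |57*5 - 17*17|/(17*5) = 4/85.
Cross-multiplying, 1*85 = 85 < 204 = 4*51, so 1/51 is smaller: the convergent 10/3 is closer to x than 17/5.

10/3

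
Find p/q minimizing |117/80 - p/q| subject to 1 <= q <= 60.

79/54

Expand x = 117/80 as a continued fraction with the Euclidean algorithm:
  117 = 1*80 + 37, so a_0 = 1.
  80 = 2*37 + 6, so a_1 = 2.
  37 = 6*6 + 1, so a_2 = 6.
  6 = 6*1 + 0, so a_3 = 6.
so x = [1; 2, 6, 6].
Convergents (p_i = a_i*p_{i-1} + p_{i-2}, q_i = a_i*q_{i-1} + q_{i-2} with p_{-2}=0, p_{-1}=1, q_{-2}=1, q_{-1}=0), until the denominator exceeds 60:
  i=0: a_0=1, p_0 = 1*1 + 0 = 1, q_0 = 1*0 + 1 = 1.
  i=1: a_1=2, p_1 = 2*1 + 1 = 3, q_1 = 2*1 + 0 = 2.
  i=2: a_2=6, p_2 = 6*3 + 1 = 19, q_2 = 6*2 + 1 = 13.
  i=3: a_3=6, p_3 = 6*19 + 3 = 117, q_3 = 6*13 + 2 = 80.
q_3 = 80 > 60, so the last convergent with denominator <= 60 is p_2/q_2 = 19/13.
The closest fraction with denominator <= 60 is either p_2/q_2 or the intermediate fraction (k*p_2 + p_1)/(k*q_2 + q_1) with the largest k >= 1 whose denominator stays <= 60; these approach x as k grows, and every other convergent or intermediate fraction in range is farther away.
Largest k: floor((60 - q_1)/q_2) = floor((60 - 2)/13) = 4.
That gives (4*19 + 3)/(4*13 + 2) = 79/54.
Compare the errors: |x - 19/13| = |117*13 - 19*80|/(80*13) = 1/1040, and |x - 79/54| = |117*54 - 79*80|/(80*54) = 2/4320.
Cross-multiplying, 2*1040 = 2080 < 4320 = 1*4320, so 2/4320 is smaller: the intermediate fraction 79/54 is closer to x than 19/13.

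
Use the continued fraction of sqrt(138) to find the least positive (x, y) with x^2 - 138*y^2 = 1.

(x, y) = (47, 4)

First expand sqrt(138) as a continued fraction. With x_i = (sqrt(138) + m_i)/d_i and (m_0, d_0) = (0, 1): a_0 = floor(sqrt(138)) = 11, since 11^2 = 121 <= 138 < 144 = 12^2.
Iterate m_{i+1} = d_i*a_i - m_i, d_{i+1} = (138 - m_{i+1}^2)/d_i, a_{i+1} = floor((a_0 + m_{i+1})/d_{i+1}):
  m_1 = 1*11 - 0 = 11, d_1 = (138 - 11^2)/1 = 17/1 = 17, a_1 = floor((11 + 11)/17) = 1.
  m_2 = 17*1 - 11 = 6, d_2 = (138 - 6^2)/17 = 102/17 = 6, a_2 = floor((11 + 6)/6) = 2.
  m_3 = 6*2 - 6 = 6, d_3 = (138 - 6^2)/6 = 102/6 = 17, a_3 = floor((11 + 6)/17) = 1.
  m_4 = 17*1 - 6 = 11, d_4 = (138 - 11^2)/17 = 17/17 = 1, a_4 = floor((11 + 11)/1) = 22.
  m_5 = 1*22 - 11 = 11, d_5 = (138 - 11^2)/1 = 17/1 = 17: (m_5, d_5) = (m_1, d_1) = (11, 17), so from here the quotients repeat a_1, ..., a_4; the period length is 4.
So sqrt(138) = [11; (1, 2, 1, 22)] with period length k = 4.
k is even, so the fundamental solution of x^2 - 138y^2 = 1 is (p_{k-1}, q_{k-1}) = (p_3, q_3); compute convergents through index 3.
Convergents (p_i = a_i*p_{i-1} + p_{i-2}, q_i = a_i*q_{i-1} + q_{i-2} with p_{-2}=0, p_{-1}=1, q_{-2}=1, q_{-1}=0):
  i=0: a_0=11, p_0 = 11*1 + 0 = 11, q_0 = 11*0 + 1 = 1.
  i=1: a_1=1, p_1 = 1*11 + 1 = 12, q_1 = 1*1 + 0 = 1.
  i=2: a_2=2, p_2 = 2*12 + 11 = 35, q_2 = 2*1 + 1 = 3.
  i=3: a_3=1, p_3 = 1*35 + 12 = 47, q_3 = 1*3 + 1 = 4.
Check: 47^2 - 138*4^2 = 2209 - 2208 = 1, so (x, y) = (47, 4) solves the equation, and by the theorem it is the least positive solution.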